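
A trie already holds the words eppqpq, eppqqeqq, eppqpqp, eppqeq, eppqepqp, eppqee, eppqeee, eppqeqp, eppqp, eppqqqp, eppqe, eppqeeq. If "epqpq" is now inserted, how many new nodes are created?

The longest prefix of "epqpq" already in the trie is "ep" (length 2).
Each of the 3 remaining characters creates one node.

3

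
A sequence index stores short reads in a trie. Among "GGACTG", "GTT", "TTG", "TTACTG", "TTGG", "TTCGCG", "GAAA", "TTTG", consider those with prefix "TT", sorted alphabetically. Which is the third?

TTG

Words with prefix "TT", in lexicographic order: "TTACTG", "TTCGCG", "TTG", "TTGG", "TTTG"
Position 3: TTG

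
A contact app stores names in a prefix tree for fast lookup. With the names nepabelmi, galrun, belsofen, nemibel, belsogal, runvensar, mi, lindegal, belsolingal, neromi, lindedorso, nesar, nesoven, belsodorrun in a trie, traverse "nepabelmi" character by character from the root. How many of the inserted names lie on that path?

Walk "nepabelmi" from the root; an end-of-word marker is hit whenever a stored word is a prefix of "nepabelmi".
Prefixes of the query that are stored words: "nepabelmi"
Count: 1

1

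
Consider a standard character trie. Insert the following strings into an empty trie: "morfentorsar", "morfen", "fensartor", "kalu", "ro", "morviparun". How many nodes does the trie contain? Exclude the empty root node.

For each word, the new-node count is its length minus the longest prefix already in the trie:
  "morfentorsar" → 12 new (m, o, r, f, e, n, t, o, r, s, a, r)
  "morfen" → prefix "morfen" already present; 0 new (none)
  "fensartor" → 9 new (f, e, n, s, a, r, t, o, r)
  "kalu" → 4 new (k, a, l, u)
  "ro" → 2 new (r, o)
  "morviparun" → prefix "mor" already present; 7 new (v, i, p, a, r, u, n)
Total nodes = 12 + 0 + 9 + 4 + 2 + 7 = 34

34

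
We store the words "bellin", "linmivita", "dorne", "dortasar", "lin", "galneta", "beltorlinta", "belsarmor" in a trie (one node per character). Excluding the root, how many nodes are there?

Insert word by word; a character creates a node only if that edge doesn't already exist:
  "bellin" → 6 new (b, e, l, l, i, n)
  "linmivita" → 9 new (l, i, n, m, i, v, i, t, a)
  "dorne" → 5 new (d, o, r, n, e)
  "dortasar" → prefix "dor" already present; 5 new (t, a, s, a, r)
  "lin" → prefix "lin" already present; 0 new (none)
  "galneta" → 7 new (g, a, l, n, e, t, a)
  "beltorlinta" → prefix "bel" already present; 8 new (t, o, r, l, i, n, t, a)
  "belsarmor" → prefix "bel" already present; 6 new (s, a, r, m, o, r)
Total nodes = 6 + 9 + 5 + 5 + 0 + 7 + 8 + 6 = 46

46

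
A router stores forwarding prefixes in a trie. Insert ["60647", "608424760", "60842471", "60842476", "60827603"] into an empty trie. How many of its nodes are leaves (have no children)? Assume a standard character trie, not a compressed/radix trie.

Leaves are exactly the stored words that no other stored word extends.
Those words: "60647", "60827603", "60842471", "608424760"
Leaf count: 4

4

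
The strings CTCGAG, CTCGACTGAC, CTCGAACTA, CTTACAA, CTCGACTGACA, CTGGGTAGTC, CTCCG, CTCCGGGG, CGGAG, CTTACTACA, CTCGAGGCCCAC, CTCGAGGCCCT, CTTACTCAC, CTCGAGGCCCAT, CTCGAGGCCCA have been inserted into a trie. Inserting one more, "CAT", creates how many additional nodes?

2

"C" is already a path in the trie; the remaining "AT" must be added.
Each of the 2 remaining characters creates one node.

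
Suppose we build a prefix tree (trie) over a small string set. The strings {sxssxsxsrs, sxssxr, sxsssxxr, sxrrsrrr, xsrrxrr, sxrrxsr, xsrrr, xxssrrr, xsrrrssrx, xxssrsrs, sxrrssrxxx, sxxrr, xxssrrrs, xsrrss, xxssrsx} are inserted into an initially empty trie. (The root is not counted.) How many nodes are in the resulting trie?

Count nodes per top-level branch (shared prefixes stored once):
  's'-branch (sxrrsrrr, sxrrssrxxx, sxrrxsr, sxsssxxr, sxssxr, sxssxsxsrs, sxxrr): 32 nodes
  'x'-branch (xsrrr, xsrrrssrx, xsrrss, xsrrxrr, xxssrrr, xxssrrrs, xxssrsrs, xxssrsx): 25 nodes
Sum: 57

57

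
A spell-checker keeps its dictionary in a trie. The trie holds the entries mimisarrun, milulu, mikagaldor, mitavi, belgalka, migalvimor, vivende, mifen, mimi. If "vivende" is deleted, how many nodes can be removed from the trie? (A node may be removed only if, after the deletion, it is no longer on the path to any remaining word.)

Walk "vivende" from the leaf back toward the root, removing each node that no remaining word uses.
No other word shares any prefix with "vivende", so all 7 of its nodes go.
Nodes removed: 7

7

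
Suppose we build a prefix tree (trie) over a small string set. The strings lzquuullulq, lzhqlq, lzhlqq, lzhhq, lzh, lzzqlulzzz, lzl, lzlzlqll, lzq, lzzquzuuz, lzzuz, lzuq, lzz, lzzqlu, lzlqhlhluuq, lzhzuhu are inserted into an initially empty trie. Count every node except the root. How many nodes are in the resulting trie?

55

Count nodes per top-level branch (shared prefixes stored once):
  'l'-branch (lzh, lzhhq, lzhlqq, lzhqlq, lzhzuhu, lzl, lzlqhlhluuq, lzlzlqll, lzq, lzquuullulq, lzuq, lzz, lzzqlu, lzzqlulzzz, lzzquzuuz, lzzuz): 55 nodes
Sum: 55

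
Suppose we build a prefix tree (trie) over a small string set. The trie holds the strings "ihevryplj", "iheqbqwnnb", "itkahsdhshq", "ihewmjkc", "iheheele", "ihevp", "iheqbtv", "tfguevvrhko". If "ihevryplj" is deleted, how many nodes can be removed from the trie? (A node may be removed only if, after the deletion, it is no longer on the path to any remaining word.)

5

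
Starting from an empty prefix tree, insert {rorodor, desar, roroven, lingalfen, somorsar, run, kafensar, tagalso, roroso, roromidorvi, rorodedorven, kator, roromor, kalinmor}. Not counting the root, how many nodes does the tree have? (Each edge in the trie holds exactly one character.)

76

Insert word by word; a character creates a node only if that edge doesn't already exist:
  "rorodor" → 7 new (r, o, r, o, d, o, r)
  "desar" → 5 new (d, e, s, a, r)
  "roroven" → prefix "roro" already present; 3 new (v, e, n)
  "lingalfen" → 9 new (l, i, n, g, a, l, f, e, n)
  "somorsar" → 8 new (s, o, m, o, r, s, a, r)
  "run" → prefix "r" already present; 2 new (u, n)
  "kafensar" → 8 new (k, a, f, e, n, s, a, r)
  "tagalso" → 7 new (t, a, g, a, l, s, o)
  "roroso" → prefix "roro" already present; 2 new (s, o)
  "roromidorvi" → prefix "roro" already present; 7 new (m, i, d, o, r, v, i)
  "rorodedorven" → prefix "rorod" already present; 7 new (e, d, o, r, v, e, n)
  "kator" → prefix "ka" already present; 3 new (t, o, r)
  "roromor" → prefix "rorom" already present; 2 new (o, r)
  "kalinmor" → prefix "ka" already present; 6 new (l, i, n, m, o, r)
Total nodes = 7 + 5 + 3 + 9 + 8 + 2 + 8 + 7 + 2 + 7 + 7 + 3 + 2 + 6 = 76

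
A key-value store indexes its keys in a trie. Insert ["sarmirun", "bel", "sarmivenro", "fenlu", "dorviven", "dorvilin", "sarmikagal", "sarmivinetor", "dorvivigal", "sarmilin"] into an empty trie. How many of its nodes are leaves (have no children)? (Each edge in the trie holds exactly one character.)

A leaf is a node with no children — equivalently, the end of a word that is not a proper prefix of any other stored word.
Those words: "bel", "dorvilin", "dorviven", "dorvivigal", "fenlu", "sarmikagal", "sarmilin", "sarmirun", "sarmivenro", "sarmivinetor"
Leaf count: 10

10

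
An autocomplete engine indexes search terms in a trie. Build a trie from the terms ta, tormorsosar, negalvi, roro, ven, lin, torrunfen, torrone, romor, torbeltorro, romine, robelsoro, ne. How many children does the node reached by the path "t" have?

2

Walk "t" from the root, arriving at one node.
Characters that immediately follow "t" among the stored strings: {a, o}.
That node has 2 child edges.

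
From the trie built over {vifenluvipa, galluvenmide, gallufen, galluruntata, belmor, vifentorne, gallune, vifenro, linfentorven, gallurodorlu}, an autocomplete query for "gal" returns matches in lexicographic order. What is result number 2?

Words with prefix "gal", in lexicographic order: "gallufen", "gallune", "gallurodorlu", "galluruntata", "galluvenmide"
The 2nd is gallune.

gallune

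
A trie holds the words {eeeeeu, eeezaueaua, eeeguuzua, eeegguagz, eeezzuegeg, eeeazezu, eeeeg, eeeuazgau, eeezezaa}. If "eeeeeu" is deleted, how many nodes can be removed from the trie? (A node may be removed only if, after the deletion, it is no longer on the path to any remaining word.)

A node on "eeeeeu"'s path can go only if nothing else ends at it or branches off below it.
The suffix "eu" (2 nodes) is used only by "eeeeeu"; the node for "eeee" still has the child "g", so pruning stops there.
Nodes removed: 2

2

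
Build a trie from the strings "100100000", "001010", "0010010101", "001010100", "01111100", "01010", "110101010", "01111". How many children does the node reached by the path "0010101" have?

1

The children of the "0010101" node are the distinct next characters among strings starting with "0010101".
Distinct next characters after "0010101": 0.
That node has 1 child edge.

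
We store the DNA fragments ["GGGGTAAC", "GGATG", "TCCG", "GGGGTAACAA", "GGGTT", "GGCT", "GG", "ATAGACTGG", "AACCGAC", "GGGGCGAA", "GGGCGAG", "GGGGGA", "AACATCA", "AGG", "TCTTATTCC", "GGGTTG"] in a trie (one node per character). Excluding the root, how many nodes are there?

Count nodes per top-level branch (shared prefixes stored once):
  'A'-branch (AACATCA, AACCGAC, AGG, ATAGACTGG): 21 nodes
  'G'-branch (GG, GGATG, GGCT, GGGCGAG, GGGGCGAA, GGGGGA, GGGGTAAC, GGGGTAACAA, GGGTT, GGGTTG): 28 nodes
  'T'-branch (TCCG, TCTTATTCC): 11 nodes
Sum: 60

60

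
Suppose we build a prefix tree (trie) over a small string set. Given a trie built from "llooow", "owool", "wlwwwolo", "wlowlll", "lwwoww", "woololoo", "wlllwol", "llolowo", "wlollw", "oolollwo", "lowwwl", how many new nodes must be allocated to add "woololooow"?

2

"woololoo" is already a path in the trie; the remaining "ow" must be added.
Each of the 2 remaining characters creates one node.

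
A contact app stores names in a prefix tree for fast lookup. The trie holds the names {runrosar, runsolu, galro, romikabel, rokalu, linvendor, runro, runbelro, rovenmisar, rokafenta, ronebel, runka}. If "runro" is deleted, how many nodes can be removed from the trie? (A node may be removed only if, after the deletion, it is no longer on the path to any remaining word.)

Walk "runro" from the leaf back toward the root, removing each node that no remaining word uses.
Every node on "runro" is still needed (e.g. by "runrosar"), so nothing is freed.
Nodes removed: 0

0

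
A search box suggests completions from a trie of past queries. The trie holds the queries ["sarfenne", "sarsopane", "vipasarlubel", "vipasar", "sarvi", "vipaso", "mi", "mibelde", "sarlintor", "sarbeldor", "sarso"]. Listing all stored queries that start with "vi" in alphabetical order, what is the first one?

Words with prefix "vi", in lexicographic order: "vipasar", "vipasarlubel", "vipaso"
Position 1: vipasar

vipasar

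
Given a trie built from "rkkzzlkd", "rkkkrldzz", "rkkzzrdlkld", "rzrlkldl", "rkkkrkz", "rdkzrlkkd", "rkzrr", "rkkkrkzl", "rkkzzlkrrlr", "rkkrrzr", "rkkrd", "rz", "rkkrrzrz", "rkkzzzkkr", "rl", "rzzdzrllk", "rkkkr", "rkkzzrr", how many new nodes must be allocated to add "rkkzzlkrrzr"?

2

The longest prefix of "rkkzzlkrrzr" already in the trie is "rkkzzlkrr" (length 9).
New nodes needed: |"rkkzzlkrrzr"| − 9 = 11 − 9 = 2.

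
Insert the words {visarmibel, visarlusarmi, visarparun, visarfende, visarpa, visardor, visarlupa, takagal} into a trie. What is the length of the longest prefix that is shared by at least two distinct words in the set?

Look for the deepest trie node that still has at least two words in its subtree.
"visarlupa" and "visarlusarmi" agree on "visarlu" (7 characters) before diverging; nothing deeper is shared.
Longest shared-prefix length: 7

7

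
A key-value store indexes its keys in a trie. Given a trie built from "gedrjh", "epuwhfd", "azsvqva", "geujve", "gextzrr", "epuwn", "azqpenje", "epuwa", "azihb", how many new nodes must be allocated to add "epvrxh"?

"ep" is already a path in the trie; the remaining "vrxh" must be added.
New nodes needed: |"epvrxh"| − 2 = 6 − 2 = 4.

4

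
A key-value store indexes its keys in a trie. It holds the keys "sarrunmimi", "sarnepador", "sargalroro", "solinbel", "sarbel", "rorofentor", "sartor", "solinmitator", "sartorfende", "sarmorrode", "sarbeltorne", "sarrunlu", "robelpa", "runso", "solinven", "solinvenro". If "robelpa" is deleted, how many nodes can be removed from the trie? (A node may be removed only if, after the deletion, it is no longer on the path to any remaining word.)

5

Walk "robelpa" from the leaf back toward the root, removing each node that no remaining word uses.
The suffix "belpa" (5 nodes) is used only by "robelpa"; the node for "ro" still has the child "r", so pruning stops there.
Nodes removed: 5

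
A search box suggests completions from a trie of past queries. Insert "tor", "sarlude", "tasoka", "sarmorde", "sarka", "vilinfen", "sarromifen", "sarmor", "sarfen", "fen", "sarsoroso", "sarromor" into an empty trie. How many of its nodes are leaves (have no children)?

11

A leaf is a node with no children — equivalently, the end of a word that is not a proper prefix of any other stored word.
Those words: "fen", "sarfen", "sarka", "sarlude", "sarmorde", "sarromifen", "sarromor", "sarsoroso", "tasoka", "tor", "vilinfen"
Leaf count: 11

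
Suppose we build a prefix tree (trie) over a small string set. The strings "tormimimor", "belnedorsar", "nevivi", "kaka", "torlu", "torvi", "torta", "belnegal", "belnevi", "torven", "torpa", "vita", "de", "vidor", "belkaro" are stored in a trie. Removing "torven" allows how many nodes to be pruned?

After clearing the end-marker at "torven", prune upward until reaching a node still needed by another word.
The suffix "en" (2 nodes) is used only by "torven"; the node for "torv" still has the child "i", so pruning stops there.
Nodes removed: 2

2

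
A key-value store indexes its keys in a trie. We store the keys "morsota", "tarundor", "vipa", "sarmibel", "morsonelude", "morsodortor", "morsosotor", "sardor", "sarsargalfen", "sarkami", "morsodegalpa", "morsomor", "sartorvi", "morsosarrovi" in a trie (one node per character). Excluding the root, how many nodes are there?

For each word, the new-node count is its length minus the longest prefix already in the trie:
  "morsota" → 7 new (m, o, r, s, o, t, a)
  "tarundor" → 8 new (t, a, r, u, n, d, o, r)
  "vipa" → 4 new (v, i, p, a)
  "sarmibel" → 8 new (s, a, r, m, i, b, e, l)
  "morsonelude" → prefix "morso" already present; 6 new (n, e, l, u, d, e)
  "morsodortor" → prefix "morso" already present; 6 new (d, o, r, t, o, r)
  "morsosotor" → prefix "morso" already present; 5 new (s, o, t, o, r)
  "sardor" → prefix "sar" already present; 3 new (d, o, r)
  "sarsargalfen" → prefix "sar" already present; 9 new (s, a, r, g, a, l, f, e, n)
  "sarkami" → prefix "sar" already present; 4 new (k, a, m, i)
  "morsodegalpa" → prefix "morsod" already present; 6 new (e, g, a, l, p, a)
  "morsomor" → prefix "morso" already present; 3 new (m, o, r)
  "sartorvi" → prefix "sar" already present; 5 new (t, o, r, v, i)
  "morsosarrovi" → prefix "morsos" already present; 6 new (a, r, r, o, v, i)
Total nodes = 7 + 8 + 4 + 8 + 6 + 6 + 5 + 3 + 9 + 4 + 6 + 3 + 5 + 6 = 80

80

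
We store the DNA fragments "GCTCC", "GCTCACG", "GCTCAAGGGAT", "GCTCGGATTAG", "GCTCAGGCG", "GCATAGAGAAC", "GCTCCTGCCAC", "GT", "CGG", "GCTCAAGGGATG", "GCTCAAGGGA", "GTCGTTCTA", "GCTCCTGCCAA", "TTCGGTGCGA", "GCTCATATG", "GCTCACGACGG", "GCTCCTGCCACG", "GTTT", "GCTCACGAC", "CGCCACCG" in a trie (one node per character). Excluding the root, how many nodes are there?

For each word, the new-node count is its length minus the longest prefix already in the trie:
  "GCTCC" → 5 new (G, C, T, C, C)
  "GCTCACG" → prefix "GCTC" already present; 3 new (A, C, G)
  "GCTCAAGGGAT" → prefix "GCTCA" already present; 6 new (A, G, G, G, A, T)
  "GCTCGGATTAG" → prefix "GCTC" already present; 7 new (G, G, A, T, T, A, G)
  "GCTCAGGCG" → prefix "GCTCA" already present; 4 new (G, G, C, G)
  "GCATAGAGAAC" → prefix "GC" already present; 9 new (A, T, A, G, A, G, A, A, C)
  "GCTCCTGCCAC" → prefix "GCTCC" already present; 6 new (T, G, C, C, A, C)
  "GT" → prefix "G" already present; 1 new (T)
  "CGG" → 3 new (C, G, G)
  "GCTCAAGGGATG" → prefix "GCTCAAGGGAT" already present; 1 new (G)
  "GCTCAAGGGA" → prefix "GCTCAAGGGA" already present; 0 new (none)
  "GTCGTTCTA" → prefix "GT" already present; 7 new (C, G, T, T, C, T, A)
  "GCTCCTGCCAA" → prefix "GCTCCTGCCA" already present; 1 new (A)
  "TTCGGTGCGA" → 10 new (T, T, C, G, G, T, G, C, G, A)
  "GCTCATATG" → prefix "GCTCA" already present; 4 new (T, A, T, G)
  "GCTCACGACGG" → prefix "GCTCACG" already present; 4 new (A, C, G, G)
  "GCTCCTGCCACG" → prefix "GCTCCTGCCAC" already present; 1 new (G)
  "GTTT" → prefix "GT" already present; 2 new (T, T)
  "GCTCACGAC" → prefix "GCTCACGAC" already present; 0 new (none)
  "CGCCACCG" → prefix "CG" already present; 6 new (C, C, A, C, C, G)
Total nodes = 5 + 3 + 6 + 7 + 4 + 9 + 6 + 1 + 3 + 1 + 0 + 7 + 1 + 10 + 4 + 4 + 1 + 2 + 0 + 6 = 80

80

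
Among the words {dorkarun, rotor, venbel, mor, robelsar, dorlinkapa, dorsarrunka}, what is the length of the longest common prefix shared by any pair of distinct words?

Look for the deepest trie node that still has at least two words in its subtree.
"dorkarun" and "dorlinkapa" agree on "dor" (3 characters) before diverging; nothing deeper is shared.
Longest shared-prefix length: 3

3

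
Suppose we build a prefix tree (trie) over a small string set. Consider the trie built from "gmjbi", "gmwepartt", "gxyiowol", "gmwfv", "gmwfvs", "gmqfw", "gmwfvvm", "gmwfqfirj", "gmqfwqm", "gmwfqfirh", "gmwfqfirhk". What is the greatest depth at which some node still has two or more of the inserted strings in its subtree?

9

The deepest shared node is where two words last agree before diverging.
"gmwfqfirh" and "gmwfqfirhk" agree on "gmwfqfirh" (9 characters) before diverging; nothing deeper is shared.
Longest shared-prefix length: 9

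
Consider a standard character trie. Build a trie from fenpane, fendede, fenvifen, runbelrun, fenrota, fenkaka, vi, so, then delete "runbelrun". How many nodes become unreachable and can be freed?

9

A node on "runbelrun"'s path can go only if nothing else ends at it or branches off below it.
No other word shares any prefix with "runbelrun", so all 9 of its nodes go.
Nodes removed: 9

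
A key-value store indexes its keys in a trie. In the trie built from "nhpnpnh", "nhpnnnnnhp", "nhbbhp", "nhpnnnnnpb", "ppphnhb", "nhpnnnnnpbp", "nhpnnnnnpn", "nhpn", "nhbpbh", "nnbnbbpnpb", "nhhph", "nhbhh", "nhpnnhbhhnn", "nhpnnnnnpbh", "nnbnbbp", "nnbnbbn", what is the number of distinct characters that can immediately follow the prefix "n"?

2

Walk "n" from the root, arriving at one node.
Characters that immediately follow "n" among the stored strings: {h, n}.
That node has 2 child edges.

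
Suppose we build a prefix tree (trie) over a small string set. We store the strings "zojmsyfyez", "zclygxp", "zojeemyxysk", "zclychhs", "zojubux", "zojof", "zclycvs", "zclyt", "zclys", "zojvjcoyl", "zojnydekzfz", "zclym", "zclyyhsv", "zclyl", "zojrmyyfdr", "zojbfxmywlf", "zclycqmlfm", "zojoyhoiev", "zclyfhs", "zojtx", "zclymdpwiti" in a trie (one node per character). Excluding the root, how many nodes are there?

Trace insertions, counting only characters that open a new branch:
  "zojmsyfyez" → 10 new (z, o, j, m, s, y, f, y, e, z)
  "zclygxp" → prefix "z" already present; 6 new (c, l, y, g, x, p)
  "zojeemyxysk" → prefix "zoj" already present; 8 new (e, e, m, y, x, y, s, k)
  "zclychhs" → prefix "zcly" already present; 4 new (c, h, h, s)
  "zojubux" → prefix "zoj" already present; 4 new (u, b, u, x)
  "zojof" → prefix "zoj" already present; 2 new (o, f)
  "zclycvs" → prefix "zclyc" already present; 2 new (v, s)
  "zclyt" → prefix "zcly" already present; 1 new (t)
  "zclys" → prefix "zcly" already present; 1 new (s)
  "zojvjcoyl" → prefix "zoj" already present; 6 new (v, j, c, o, y, l)
  "zojnydekzfz" → prefix "zoj" already present; 8 new (n, y, d, e, k, z, f, z)
  "zclym" → prefix "zcly" already present; 1 new (m)
  "zclyyhsv" → prefix "zcly" already present; 4 new (y, h, s, v)
  "zclyl" → prefix "zcly" already present; 1 new (l)
  "zojrmyyfdr" → prefix "zoj" already present; 7 new (r, m, y, y, f, d, r)
  "zojbfxmywlf" → prefix "zoj" already present; 8 new (b, f, x, m, y, w, l, f)
  "zclycqmlfm" → prefix "zclyc" already present; 5 new (q, m, l, f, m)
  "zojoyhoiev" → prefix "zojo" already present; 6 new (y, h, o, i, e, v)
  "zclyfhs" → prefix "zcly" already present; 3 new (f, h, s)
  "zojtx" → prefix "zoj" already present; 2 new (t, x)
  "zclymdpwiti" → prefix "zclym" already present; 6 new (d, p, w, i, t, i)
Total nodes = 10 + 6 + 8 + 4 + 4 + 2 + 2 + 1 + 1 + 6 + 8 + 1 + 4 + 1 + 7 + 8 + 5 + 6 + 3 + 2 + 6 = 95

95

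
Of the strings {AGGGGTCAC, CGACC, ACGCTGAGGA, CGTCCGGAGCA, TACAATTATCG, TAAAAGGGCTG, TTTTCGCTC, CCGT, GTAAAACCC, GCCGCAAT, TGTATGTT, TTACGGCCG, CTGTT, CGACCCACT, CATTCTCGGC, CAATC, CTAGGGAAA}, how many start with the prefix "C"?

8

Walk to "C"; the words in its subtree are exactly those with that prefix.
Words under "C": CAATC, CATTCTCGGC, CCGT, CGACC, CGACCCACT, CGTCCGGAGCA, CTAGGGAAA, CTGTT
Count: 8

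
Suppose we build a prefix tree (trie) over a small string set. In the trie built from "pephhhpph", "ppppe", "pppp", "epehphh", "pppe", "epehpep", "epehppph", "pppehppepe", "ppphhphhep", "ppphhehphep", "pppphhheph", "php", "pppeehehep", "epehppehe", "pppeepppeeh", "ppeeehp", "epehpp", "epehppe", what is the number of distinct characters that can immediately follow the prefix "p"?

Walk "p" from the root, arriving at one node.
Distinct next characters after "p": e, h, p.
That node has 3 child edges.

3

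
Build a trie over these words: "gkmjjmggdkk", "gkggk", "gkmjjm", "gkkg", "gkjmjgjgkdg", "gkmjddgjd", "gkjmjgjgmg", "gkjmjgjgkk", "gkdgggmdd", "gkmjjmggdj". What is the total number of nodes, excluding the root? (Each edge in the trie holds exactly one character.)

41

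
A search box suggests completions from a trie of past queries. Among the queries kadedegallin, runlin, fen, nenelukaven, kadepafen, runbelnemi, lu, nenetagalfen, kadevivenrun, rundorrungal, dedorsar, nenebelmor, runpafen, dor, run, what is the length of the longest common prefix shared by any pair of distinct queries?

4

Equivalently: take the maximum, over all pairs, of their longest common prefix length.
e.g. "kadedegallin" and "kadepafen" share the prefix "kade" of length 4; no pair shares a longer one.
Longest shared-prefix length: 4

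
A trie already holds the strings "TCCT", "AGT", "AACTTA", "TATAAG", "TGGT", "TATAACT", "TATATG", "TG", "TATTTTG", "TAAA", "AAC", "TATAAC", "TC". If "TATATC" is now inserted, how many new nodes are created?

1

Walking "TATATC" from the root, the first 5 characters ("TATAT") follow existing edges; "C" is the first miss.
Each of the 1 remaining characters creates one node.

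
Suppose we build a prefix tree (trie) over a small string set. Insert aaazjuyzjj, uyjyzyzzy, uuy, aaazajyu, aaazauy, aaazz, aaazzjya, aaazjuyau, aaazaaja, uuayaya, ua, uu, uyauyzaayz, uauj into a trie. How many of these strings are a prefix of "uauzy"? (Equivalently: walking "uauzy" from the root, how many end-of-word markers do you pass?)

Walk "uauzy" from the root; an end-of-word marker is hit whenever a stored word is a prefix of "uauzy".
Prefixes of the query that are stored words: "ua"
Count: 1

1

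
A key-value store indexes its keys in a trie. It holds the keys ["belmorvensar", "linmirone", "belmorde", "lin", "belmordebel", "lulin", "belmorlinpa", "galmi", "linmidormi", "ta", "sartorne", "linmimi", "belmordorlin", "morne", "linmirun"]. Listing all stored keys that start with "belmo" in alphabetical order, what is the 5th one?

belmorvensar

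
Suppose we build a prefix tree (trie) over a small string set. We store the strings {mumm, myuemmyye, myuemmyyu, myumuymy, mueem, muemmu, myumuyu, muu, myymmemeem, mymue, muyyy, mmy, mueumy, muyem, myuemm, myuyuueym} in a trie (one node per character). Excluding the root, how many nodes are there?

Insert word by word; a character creates a node only if that edge doesn't already exist:
  "mumm" → 4 new (m, u, m, m)
  "myuemmyye" → prefix "m" already present; 8 new (y, u, e, m, m, y, y, e)
  "myuemmyyu" → prefix "myuemmyy" already present; 1 new (u)
  "myumuymy" → prefix "myu" already present; 5 new (m, u, y, m, y)
  "mueem" → prefix "mu" already present; 3 new (e, e, m)
  "muemmu" → prefix "mue" already present; 3 new (m, m, u)
  "myumuyu" → prefix "myumuy" already present; 1 new (u)
  "muu" → prefix "mu" already present; 1 new (u)
  "myymmemeem" → prefix "my" already present; 8 new (y, m, m, e, m, e, e, m)
  "mymue" → prefix "my" already present; 3 new (m, u, e)
  "muyyy" → prefix "mu" already present; 3 new (y, y, y)
  "mmy" → prefix "m" already present; 2 new (m, y)
  "mueumy" → prefix "mue" already present; 3 new (u, m, y)
  "muyem" → prefix "muy" already present; 2 new (e, m)
  "myuemm" → prefix "myuemm" already present; 0 new (none)
  "myuyuueym" → prefix "myu" already present; 6 new (y, u, u, e, y, m)
Total nodes = 4 + 8 + 1 + 5 + 3 + 3 + 1 + 1 + 8 + 3 + 3 + 2 + 3 + 2 + 0 + 6 = 53

53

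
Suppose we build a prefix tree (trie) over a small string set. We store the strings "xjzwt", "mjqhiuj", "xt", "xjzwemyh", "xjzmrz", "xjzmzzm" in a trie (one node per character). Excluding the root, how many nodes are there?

Count nodes per top-level branch (shared prefixes stored once):
  'm'-branch (mjqhiuj): 7 nodes
  'x'-branch (xjzmrz, xjzmzzm, xjzwemyh, xjzwt, xt): 16 nodes
Sum: 23

23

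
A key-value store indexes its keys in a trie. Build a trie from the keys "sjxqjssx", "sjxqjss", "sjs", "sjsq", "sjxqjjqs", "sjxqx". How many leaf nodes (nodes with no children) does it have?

A leaf is a node with no children — equivalently, the end of a word that is not a proper prefix of any other stored word.
Those words: "sjsq", "sjxqjjqs", "sjxqjssx", "sjxqx"
Leaf count: 4

4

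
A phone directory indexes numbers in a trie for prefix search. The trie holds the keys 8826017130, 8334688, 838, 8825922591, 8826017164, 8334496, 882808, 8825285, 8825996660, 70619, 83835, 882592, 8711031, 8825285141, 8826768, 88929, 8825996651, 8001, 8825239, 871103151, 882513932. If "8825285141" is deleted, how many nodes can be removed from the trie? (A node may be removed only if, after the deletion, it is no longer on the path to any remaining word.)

3

A node on "8825285141"'s path can go only if nothing else ends at it or branches off below it.
The suffix "141" (3 nodes) is used only by "8825285141"; "8825285" is itself a stored word, so pruning stops there.
Nodes removed: 3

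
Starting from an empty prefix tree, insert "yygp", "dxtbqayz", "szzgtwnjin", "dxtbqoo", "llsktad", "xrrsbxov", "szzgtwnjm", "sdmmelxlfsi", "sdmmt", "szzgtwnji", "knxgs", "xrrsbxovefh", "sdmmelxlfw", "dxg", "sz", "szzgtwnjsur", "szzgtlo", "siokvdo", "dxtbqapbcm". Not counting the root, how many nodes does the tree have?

76

Insert word by word; a character creates a node only if that edge doesn't already exist:
  "yygp" → 4 new (y, y, g, p)
  "dxtbqayz" → 8 new (d, x, t, b, q, a, y, z)
  "szzgtwnjin" → 10 new (s, z, z, g, t, w, n, j, i, n)
  "dxtbqoo" → prefix "dxtbq" already present; 2 new (o, o)
  "llsktad" → 7 new (l, l, s, k, t, a, d)
  "xrrsbxov" → 8 new (x, r, r, s, b, x, o, v)
  "szzgtwnjm" → prefix "szzgtwnj" already present; 1 new (m)
  "sdmmelxlfsi" → prefix "s" already present; 10 new (d, m, m, e, l, x, l, f, s, i)
  "sdmmt" → prefix "sdmm" already present; 1 new (t)
  "szzgtwnji" → prefix "szzgtwnji" already present; 0 new (none)
  "knxgs" → 5 new (k, n, x, g, s)
  "xrrsbxovefh" → prefix "xrrsbxov" already present; 3 new (e, f, h)
  "sdmmelxlfw" → prefix "sdmmelxlf" already present; 1 new (w)
  "dxg" → prefix "dx" already present; 1 new (g)
  "sz" → prefix "sz" already present; 0 new (none)
  "szzgtwnjsur" → prefix "szzgtwnj" already present; 3 new (s, u, r)
  "szzgtlo" → prefix "szzgt" already present; 2 new (l, o)
  "siokvdo" → prefix "s" already present; 6 new (i, o, k, v, d, o)
  "dxtbqapbcm" → prefix "dxtbqa" already present; 4 new (p, b, c, m)
Total nodes = 4 + 8 + 10 + 2 + 7 + 8 + 1 + 10 + 1 + 0 + 5 + 3 + 1 + 1 + 0 + 3 + 2 + 6 + 4 = 76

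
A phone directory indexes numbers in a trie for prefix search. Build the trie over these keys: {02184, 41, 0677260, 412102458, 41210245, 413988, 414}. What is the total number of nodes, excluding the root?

Count nodes per top-level branch (shared prefixes stored once):
  '0'-branch (02184, 0677260): 11 nodes
  '4'-branch (41, 41210245, 412102458, 413988, 414): 14 nodes
Sum: 25

25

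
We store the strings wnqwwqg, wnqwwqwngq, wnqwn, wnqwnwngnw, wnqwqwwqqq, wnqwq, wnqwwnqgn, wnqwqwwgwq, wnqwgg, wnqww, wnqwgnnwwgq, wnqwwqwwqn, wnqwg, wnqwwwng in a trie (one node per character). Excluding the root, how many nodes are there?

44

Trace insertions, counting only characters that open a new branch:
  "wnqwwqg" → 7 new (w, n, q, w, w, q, g)
  "wnqwwqwngq" → prefix "wnqwwq" already present; 4 new (w, n, g, q)
  "wnqwn" → prefix "wnqw" already present; 1 new (n)
  "wnqwnwngnw" → prefix "wnqwn" already present; 5 new (w, n, g, n, w)
  "wnqwqwwqqq" → prefix "wnqw" already present; 6 new (q, w, w, q, q, q)
  "wnqwq" → prefix "wnqwq" already present; 0 new (none)
  "wnqwwnqgn" → prefix "wnqww" already present; 4 new (n, q, g, n)
  "wnqwqwwgwq" → prefix "wnqwqww" already present; 3 new (g, w, q)
  "wnqwgg" → prefix "wnqw" already present; 2 new (g, g)
  "wnqww" → prefix "wnqww" already present; 0 new (none)
  "wnqwgnnwwgq" → prefix "wnqwg" already present; 6 new (n, n, w, w, g, q)
  "wnqwwqwwqn" → prefix "wnqwwqw" already present; 3 new (w, q, n)
  "wnqwg" → prefix "wnqwg" already present; 0 new (none)
  "wnqwwwng" → prefix "wnqww" already present; 3 new (w, n, g)
Total nodes = 7 + 4 + 1 + 5 + 6 + 0 + 4 + 3 + 2 + 0 + 6 + 3 + 0 + 3 = 44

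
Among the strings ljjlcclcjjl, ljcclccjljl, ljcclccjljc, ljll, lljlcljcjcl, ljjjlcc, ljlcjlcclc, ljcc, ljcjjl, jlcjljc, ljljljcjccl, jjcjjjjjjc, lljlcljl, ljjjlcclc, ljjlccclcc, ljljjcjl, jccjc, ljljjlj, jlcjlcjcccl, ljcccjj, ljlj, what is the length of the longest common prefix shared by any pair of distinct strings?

The deepest shared node is where two words last agree before diverging.
e.g. "ljcclccjljc" and "ljcclccjljl" share the prefix "ljcclccjlj" of length 10; no pair shares a longer one.
Longest shared-prefix length: 10

10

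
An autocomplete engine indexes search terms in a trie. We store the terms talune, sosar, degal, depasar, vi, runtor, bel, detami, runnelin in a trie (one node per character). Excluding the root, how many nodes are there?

41

For each word, the new-node count is its length minus the longest prefix already in the trie:
  "talune" → 6 new (t, a, l, u, n, e)
  "sosar" → 5 new (s, o, s, a, r)
  "degal" → 5 new (d, e, g, a, l)
  "depasar" → prefix "de" already present; 5 new (p, a, s, a, r)
  "vi" → 2 new (v, i)
  "runtor" → 6 new (r, u, n, t, o, r)
  "bel" → 3 new (b, e, l)
  "detami" → prefix "de" already present; 4 new (t, a, m, i)
  "runnelin" → prefix "run" already present; 5 new (n, e, l, i, n)
Total nodes = 6 + 5 + 5 + 5 + 2 + 6 + 3 + 4 + 5 = 41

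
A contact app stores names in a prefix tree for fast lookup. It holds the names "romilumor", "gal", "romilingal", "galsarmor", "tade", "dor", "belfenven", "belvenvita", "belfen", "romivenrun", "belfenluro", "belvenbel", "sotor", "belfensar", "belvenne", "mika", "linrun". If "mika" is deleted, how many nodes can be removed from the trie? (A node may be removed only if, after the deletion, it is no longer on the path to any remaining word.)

After clearing the end-marker at "mika", prune upward until reaching a node still needed by another word.
No other word shares any prefix with "mika", so all 4 of its nodes go.
Nodes removed: 4

4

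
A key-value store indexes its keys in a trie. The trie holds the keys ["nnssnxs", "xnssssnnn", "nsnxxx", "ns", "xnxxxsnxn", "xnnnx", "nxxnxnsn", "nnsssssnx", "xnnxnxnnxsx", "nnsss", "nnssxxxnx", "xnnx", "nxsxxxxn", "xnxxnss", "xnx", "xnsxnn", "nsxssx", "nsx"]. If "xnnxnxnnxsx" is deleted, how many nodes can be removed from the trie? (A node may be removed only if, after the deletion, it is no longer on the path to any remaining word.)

A node on "xnnxnxnnxsx"'s path can go only if nothing else ends at it or branches off below it.
The suffix "nxnnxsx" (7 nodes) is used only by "xnnxnxnnxsx"; "xnnx" is itself a stored word, so pruning stops there.
Nodes removed: 7

7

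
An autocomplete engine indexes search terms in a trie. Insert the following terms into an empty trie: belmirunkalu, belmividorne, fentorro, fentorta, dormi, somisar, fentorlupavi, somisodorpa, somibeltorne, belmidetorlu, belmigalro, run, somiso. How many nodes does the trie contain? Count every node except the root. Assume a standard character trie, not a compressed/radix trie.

76

Trace insertions, counting only characters that open a new branch:
  "belmirunkalu" → 12 new (b, e, l, m, i, r, u, n, k, a, l, u)
  "belmividorne" → prefix "belmi" already present; 7 new (v, i, d, o, r, n, e)
  "fentorro" → 8 new (f, e, n, t, o, r, r, o)
  "fentorta" → prefix "fentor" already present; 2 new (t, a)
  "dormi" → 5 new (d, o, r, m, i)
  "somisar" → 7 new (s, o, m, i, s, a, r)
  "fentorlupavi" → prefix "fentor" already present; 6 new (l, u, p, a, v, i)
  "somisodorpa" → prefix "somis" already present; 6 new (o, d, o, r, p, a)
  "somibeltorne" → prefix "somi" already present; 8 new (b, e, l, t, o, r, n, e)
  "belmidetorlu" → prefix "belmi" already present; 7 new (d, e, t, o, r, l, u)
  "belmigalro" → prefix "belmi" already present; 5 new (g, a, l, r, o)
  "run" → 3 new (r, u, n)
  "somiso" → prefix "somiso" already present; 0 new (none)
Total nodes = 12 + 7 + 8 + 2 + 5 + 7 + 6 + 6 + 8 + 7 + 5 + 3 + 0 = 76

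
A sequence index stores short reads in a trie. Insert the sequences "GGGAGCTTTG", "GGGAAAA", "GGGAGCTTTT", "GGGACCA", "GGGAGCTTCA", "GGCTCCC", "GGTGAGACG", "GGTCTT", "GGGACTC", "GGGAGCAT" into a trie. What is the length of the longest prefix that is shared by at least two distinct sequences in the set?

The deepest shared node is where two words last agree before diverging.
e.g. "GGGAGCTTTG" and "GGGAGCTTTT" share the prefix "GGGAGCTTT" of length 9; no pair shares a longer one.
Longest shared-prefix length: 9

9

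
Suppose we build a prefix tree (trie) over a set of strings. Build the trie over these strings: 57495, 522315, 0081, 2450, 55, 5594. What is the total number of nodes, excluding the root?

Count nodes per top-level branch (shared prefixes stored once):
  '0'-branch (0081): 4 nodes
  '2'-branch (2450): 4 nodes
  '5'-branch (522315, 55, 5594, 57495): 13 nodes
Sum: 21

21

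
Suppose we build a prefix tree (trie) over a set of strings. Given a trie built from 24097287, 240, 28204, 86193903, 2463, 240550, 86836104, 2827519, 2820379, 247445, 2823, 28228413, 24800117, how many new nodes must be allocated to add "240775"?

Walking "240775" from the root, the first 3 characters ("240") follow existing edges; "7" is the first miss.
So 6 − 3 = 3 new nodes.

3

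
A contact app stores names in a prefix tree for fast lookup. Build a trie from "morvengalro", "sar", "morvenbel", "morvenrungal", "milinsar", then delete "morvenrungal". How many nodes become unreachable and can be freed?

6

Walk "morvenrungal" from the leaf back toward the root, removing each node that no remaining word uses.
The suffix "rungal" (6 nodes) is used only by "morvenrungal"; the node for "morven" still has the child "g", so pruning stops there.
Nodes removed: 6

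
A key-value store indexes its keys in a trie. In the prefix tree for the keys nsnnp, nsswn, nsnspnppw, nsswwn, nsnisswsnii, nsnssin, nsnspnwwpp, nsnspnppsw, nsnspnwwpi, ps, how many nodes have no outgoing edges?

10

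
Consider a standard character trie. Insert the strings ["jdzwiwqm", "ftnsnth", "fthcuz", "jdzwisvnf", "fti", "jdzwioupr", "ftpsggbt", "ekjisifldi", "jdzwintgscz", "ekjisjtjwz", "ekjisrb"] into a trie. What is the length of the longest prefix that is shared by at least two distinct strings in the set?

5

Equivalently: take the maximum, over all pairs, of their longest common prefix length.
"ekjisifldi" and "ekjisjtjwz" agree on "ekjis" (5 characters) before diverging; nothing deeper is shared.
Longest shared-prefix length: 5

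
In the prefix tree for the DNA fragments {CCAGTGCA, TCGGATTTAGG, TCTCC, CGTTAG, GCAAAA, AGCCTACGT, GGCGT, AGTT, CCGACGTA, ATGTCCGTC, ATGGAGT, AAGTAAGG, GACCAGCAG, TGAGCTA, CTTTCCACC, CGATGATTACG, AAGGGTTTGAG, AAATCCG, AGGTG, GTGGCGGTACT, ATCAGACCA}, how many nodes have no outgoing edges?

A leaf is a node with no children — equivalently, the end of a word that is not a proper prefix of any other stored word.
Those words: "AAATCCG", "AAGGGTTTGAG", "AAGTAAGG", "AGCCTACGT", "AGGTG", "AGTT", "ATCAGACCA", "ATGGAGT", "ATGTCCGTC", "CCAGTGCA", "CCGACGTA", "CGATGATTACG", "CGTTAG", "CTTTCCACC", "GACCAGCAG", "GCAAAA", "GGCGT", "GTGGCGGTACT", "TCGGATTTAGG", "TCTCC", "TGAGCTA"
Leaf count: 21

21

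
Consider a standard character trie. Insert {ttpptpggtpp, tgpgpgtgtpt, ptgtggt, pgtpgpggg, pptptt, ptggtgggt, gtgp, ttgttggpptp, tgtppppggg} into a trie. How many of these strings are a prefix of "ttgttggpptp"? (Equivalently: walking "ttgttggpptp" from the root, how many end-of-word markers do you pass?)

Check each prefix of "ttgttggpptp" against the stored set — each match is an end-marker on the path.
Prefixes of the query that are stored words: "ttgttggpptp"
Count: 1

1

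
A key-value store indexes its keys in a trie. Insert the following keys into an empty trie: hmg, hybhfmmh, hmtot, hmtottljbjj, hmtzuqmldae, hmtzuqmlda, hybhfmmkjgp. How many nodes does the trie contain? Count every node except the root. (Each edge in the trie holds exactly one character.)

31

Insert word by word; a character creates a node only if that edge doesn't already exist:
  "hmg" → 3 new (h, m, g)
  "hybhfmmh" → prefix "h" already present; 7 new (y, b, h, f, m, m, h)
  "hmtot" → prefix "hm" already present; 3 new (t, o, t)
  "hmtottljbjj" → prefix "hmtot" already present; 6 new (t, l, j, b, j, j)
  "hmtzuqmldae" → prefix "hmt" already present; 8 new (z, u, q, m, l, d, a, e)
  "hmtzuqmlda" → prefix "hmtzuqmlda" already present; 0 new (none)
  "hybhfmmkjgp" → prefix "hybhfmm" already present; 4 new (k, j, g, p)
Total nodes = 3 + 7 + 3 + 6 + 8 + 0 + 4 = 31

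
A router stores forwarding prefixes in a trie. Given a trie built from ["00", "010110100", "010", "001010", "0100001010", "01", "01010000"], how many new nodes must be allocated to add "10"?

2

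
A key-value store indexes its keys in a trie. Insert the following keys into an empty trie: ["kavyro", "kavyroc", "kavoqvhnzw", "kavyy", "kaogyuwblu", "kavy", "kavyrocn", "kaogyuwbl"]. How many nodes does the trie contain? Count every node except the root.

Trie structure (* marks end of a word):
(root)
└─ k
   └─ a
      ├─ o
      │  └─ g
      │     └─ y
      │        └─ u
      │           └─ w
      │              └─ b
      │                 └─ l *
      │                    └─ u *
      └─ v
         ├─ o
         │  └─ q
         │     └─ v
         │        └─ h
         │           └─ n
         │              └─ z
         │                 └─ w *
         └─ y *
            ├─ r
            │  └─ o *
            │     └─ c *
            │        └─ n *
            └─ y *
Counting every labelled node above: 24.

24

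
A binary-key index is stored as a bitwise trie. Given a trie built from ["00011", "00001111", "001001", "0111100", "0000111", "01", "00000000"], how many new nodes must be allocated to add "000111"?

1

The longest prefix of "000111" already in the trie is "00011" (length 5).
So 6 − 5 = 1 new nodes.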